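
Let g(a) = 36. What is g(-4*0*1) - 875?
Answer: -839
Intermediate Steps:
g(-4*0*1) - 875 = 36 - 875 = -839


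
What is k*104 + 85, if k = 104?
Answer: 10901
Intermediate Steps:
k*104 + 85 = 104*104 + 85 = 10816 + 85 = 10901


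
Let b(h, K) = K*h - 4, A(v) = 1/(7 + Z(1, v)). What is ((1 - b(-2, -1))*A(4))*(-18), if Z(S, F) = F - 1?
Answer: -27/5 ≈ -5.4000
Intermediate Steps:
Z(S, F) = -1 + F
A(v) = 1/(6 + v) (A(v) = 1/(7 + (-1 + v)) = 1/(6 + v))
b(h, K) = -4 + K*h
((1 - b(-2, -1))*A(4))*(-18) = ((1 - (-4 - 1*(-2)))/(6 + 4))*(-18) = ((1 - (-4 + 2))/10)*(-18) = ((1 - 1*(-2))*(⅒))*(-18) = ((1 + 2)*(⅒))*(-18) = (3*(⅒))*(-18) = (3/10)*(-18) = -27/5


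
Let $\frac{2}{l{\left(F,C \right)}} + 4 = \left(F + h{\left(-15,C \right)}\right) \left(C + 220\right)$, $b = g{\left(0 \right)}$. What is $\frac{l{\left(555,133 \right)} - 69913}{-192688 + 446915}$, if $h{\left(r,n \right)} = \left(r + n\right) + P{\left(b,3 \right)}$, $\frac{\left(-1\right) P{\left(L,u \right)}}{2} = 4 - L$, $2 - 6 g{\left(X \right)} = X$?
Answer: $- \frac{49283701171}{179211984883} \approx -0.275$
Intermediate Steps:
$g{\left(X \right)} = \frac{1}{3} - \frac{X}{6}$
$b = \frac{1}{3}$ ($b = \frac{1}{3} - 0 = \frac{1}{3} + 0 = \frac{1}{3} \approx 0.33333$)
$P{\left(L,u \right)} = -8 + 2 L$ ($P{\left(L,u \right)} = - 2 \left(4 - L\right) = -8 + 2 L$)
$h{\left(r,n \right)} = - \frac{22}{3} + n + r$ ($h{\left(r,n \right)} = \left(r + n\right) + \left(-8 + 2 \cdot \frac{1}{3}\right) = \left(n + r\right) + \left(-8 + \frac{2}{3}\right) = \left(n + r\right) - \frac{22}{3} = - \frac{22}{3} + n + r$)
$l{\left(F,C \right)} = \frac{2}{-4 + \left(220 + C\right) \left(- \frac{67}{3} + C + F\right)}$ ($l{\left(F,C \right)} = \frac{2}{-4 + \left(F - \left(\frac{67}{3} - C\right)\right) \left(C + 220\right)} = \frac{2}{-4 + \left(F + \left(- \frac{67}{3} + C\right)\right) \left(220 + C\right)} = \frac{2}{-4 + \left(- \frac{67}{3} + C + F\right) \left(220 + C\right)} = \frac{2}{-4 + \left(220 + C\right) \left(- \frac{67}{3} + C + F\right)}$)
$\frac{l{\left(555,133 \right)} - 69913}{-192688 + 446915} = \frac{\frac{6}{-14752 + 3 \cdot 133^{2} + 593 \cdot 133 + 660 \cdot 555 + 3 \cdot 133 \cdot 555} - 69913}{-192688 + 446915} = \frac{\frac{6}{-14752 + 3 \cdot 17689 + 78869 + 366300 + 221445} - 69913}{254227} = \left(\frac{6}{-14752 + 53067 + 78869 + 366300 + 221445} - 69913\right) \frac{1}{254227} = \left(\frac{6}{704929} - 69913\right) \frac{1}{254227} = \left(- \frac{49283701171}{704929}\right) \frac{1}{254227} = - \frac{49283701171}{179211984883}$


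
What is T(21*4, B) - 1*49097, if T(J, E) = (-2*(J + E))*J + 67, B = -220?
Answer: -26182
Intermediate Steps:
T(J, E) = 67 + J*(-2*E - 2*J) (T(J, E) = (-2*(E + J))*J + 67 = (-2*E - 2*J)*J + 67 = J*(-2*E - 2*J) + 67 = 67 + J*(-2*E - 2*J))
T(21*4, B) - 1*49097 = (67 - 2*(21*4)² - 2*(-220)*21*4) - 1*49097 = (67 - 2*84² - 2*(-220)*84) - 49097 = (67 - 2*7056 + 36960) - 49097 = (67 - 14112 + 36960) - 49097 = 22915 - 49097 = -26182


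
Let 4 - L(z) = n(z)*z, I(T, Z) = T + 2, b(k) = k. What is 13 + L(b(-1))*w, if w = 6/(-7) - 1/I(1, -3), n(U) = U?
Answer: 66/7 ≈ 9.4286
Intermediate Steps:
I(T, Z) = 2 + T
w = -25/21 (w = 6/(-7) - 1/(2 + 1) = 6*(-⅐) - 1/3 = -6/7 - 1*⅓ = -6/7 - ⅓ = -25/21 ≈ -1.1905)
L(z) = 4 - z² (L(z) = 4 - z*z = 4 - z²)
13 + L(b(-1))*w = 13 + (4 - 1*(-1)²)*(-25/21) = 13 + (4 - 1*1)*(-25/21) = 13 + (4 - 1)*(-25/21) = 13 + 3*(-25/21) = 13 - 25/7 = 66/7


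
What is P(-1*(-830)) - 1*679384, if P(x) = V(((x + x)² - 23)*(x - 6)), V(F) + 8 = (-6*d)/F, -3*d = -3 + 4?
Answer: -771312191303807/1135297724 ≈ -6.7939e+5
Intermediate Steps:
d = -⅓ (d = -(-3 + 4)/3 = -⅓*1 = -⅓ ≈ -0.33333)
V(F) = -8 + 2/F (V(F) = -8 + (-6*(-⅓))/F = -8 + 2/F)
P(x) = -8 + 2/((-23 + 4*x²)*(-6 + x)) (P(x) = -8 + 2/((((x + x)² - 23)*(x - 6))) = -8 + 2/((((2*x)² - 23)*(-6 + x))) = -8 + 2/(((4*x² - 23)*(-6 + x))) = -8 + 2/(((-23 + 4*x²)*(-6 + x))) = -8 + 2*(1/((-23 + 4*x²)*(-6 + x))) = -8 + 2/((-23 + 4*x²)*(-6 + x)))
P(-1*(-830)) - 1*679384 = 2*(-551 - 16*(-1*(-830))³ + 92*(-1*(-830)) + 96*(-1*(-830))²)/(138 - 24*(-1*(-830))² - (-23)*(-830) + 4*(-1*(-830))³) - 1*679384 = 2*(-551 - 16*830³ + 92*830 + 96*830²)/(138 - 24*830² - 23*830 + 4*830³) - 679384 = 2*(-551 - 16*571787000 + 76360 + 96*688900)/(138 - 24*688900 - 19090 + 4*571787000) - 679384 = 2*(-551 - 9148592000 + 76360 + 66134400)/(138 - 16533600 - 19090 + 2287148000) - 679384 = 2*(-9082381791)/2270595448 - 679384 = 2*(1/2270595448)*(-9082381791) - 679384 = -9082381791/1135297724 - 679384 = -771312191303807/1135297724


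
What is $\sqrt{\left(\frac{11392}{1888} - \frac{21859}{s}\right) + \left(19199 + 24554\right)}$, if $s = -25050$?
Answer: $\frac{\sqrt{3823453920581058}}{295590} \approx 209.19$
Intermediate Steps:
$\sqrt{\left(\frac{11392}{1888} - \frac{21859}{s}\right) + \left(19199 + 24554\right)} = \sqrt{\left(\frac{11392}{1888} - \frac{21859}{-25050}\right) + \left(19199 + 24554\right)} = \sqrt{\left(11392 \cdot \frac{1}{1888} - - \frac{21859}{25050}\right) + 43753} = \sqrt{\left(\frac{356}{59} + \frac{21859}{25050}\right) + 43753} = \sqrt{\frac{10207481}{1477950} + 43753} = \sqrt{\frac{64674953831}{1477950}} = \frac{\sqrt{3823453920581058}}{295590}$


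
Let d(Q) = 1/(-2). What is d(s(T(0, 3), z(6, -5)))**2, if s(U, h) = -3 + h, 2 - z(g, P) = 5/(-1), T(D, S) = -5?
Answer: 1/4 ≈ 0.25000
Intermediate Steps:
z(g, P) = 7 (z(g, P) = 2 - 5/(-1) = 2 - 5*(-1) = 2 - 1*(-5) = 2 + 5 = 7)
d(Q) = -1/2
d(s(T(0, 3), z(6, -5)))**2 = (-1/2)**2 = 1/4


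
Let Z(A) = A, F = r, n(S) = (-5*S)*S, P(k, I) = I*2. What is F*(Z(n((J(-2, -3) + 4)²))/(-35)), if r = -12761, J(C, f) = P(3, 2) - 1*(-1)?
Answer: -11960703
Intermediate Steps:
P(k, I) = 2*I
J(C, f) = 5 (J(C, f) = 2*2 - 1*(-1) = 4 + 1 = 5)
n(S) = -5*S²
F = -12761
F*(Z(n((J(-2, -3) + 4)²))/(-35)) = -12761*(-5*(5 + 4)⁴)/(-35) = -12761*(-5*(9²)²)*(-1)/35 = -12761*(-5*81²)*(-1)/35 = -12761*(-5*6561)*(-1)/35 = -(-418624605)*(-1)/35 = -12761*6561/7 = -11960703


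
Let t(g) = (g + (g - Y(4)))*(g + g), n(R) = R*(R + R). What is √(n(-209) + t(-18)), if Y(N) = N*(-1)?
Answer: √88514 ≈ 297.51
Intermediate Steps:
Y(N) = -N
n(R) = 2*R² (n(R) = R*(2*R) = 2*R²)
t(g) = 2*g*(4 + 2*g) (t(g) = (g + (g - (-1)*4))*(g + g) = (g + (g - 1*(-4)))*(2*g) = (g + (g + 4))*(2*g) = (g + (4 + g))*(2*g) = (4 + 2*g)*(2*g) = 2*g*(4 + 2*g))
√(n(-209) + t(-18)) = √(2*(-209)² + 4*(-18)*(2 - 18)) = √(2*43681 + 4*(-18)*(-16)) = √(87362 + 1152) = √88514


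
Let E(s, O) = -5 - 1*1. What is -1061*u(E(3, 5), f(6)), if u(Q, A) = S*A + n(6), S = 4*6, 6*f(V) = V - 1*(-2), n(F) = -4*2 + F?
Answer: -31830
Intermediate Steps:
n(F) = -8 + F
f(V) = 1/3 + V/6 (f(V) = (V - 1*(-2))/6 = (V + 2)/6 = (2 + V)/6 = 1/3 + V/6)
S = 24
E(s, O) = -6 (E(s, O) = -5 - 1 = -6)
u(Q, A) = -2 + 24*A (u(Q, A) = 24*A + (-8 + 6) = 24*A - 2 = -2 + 24*A)
-1061*u(E(3, 5), f(6)) = -1061*(-2 + 24*(1/3 + (1/6)*6)) = -1061*(-2 + 24*(1/3 + 1)) = -1061*(-2 + 24*(4/3)) = -1061*(-2 + 32) = -1061*30 = -31830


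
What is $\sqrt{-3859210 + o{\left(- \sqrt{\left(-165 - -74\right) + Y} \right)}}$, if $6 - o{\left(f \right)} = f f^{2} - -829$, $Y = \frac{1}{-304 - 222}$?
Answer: $\frac{\sqrt{-1067978490308 - 47867 i \sqrt{25178042}}}{526} \approx 0.22093 - 1964.7 i$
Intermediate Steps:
$Y = - \frac{1}{526}$ ($Y = \frac{1}{-526} = - \frac{1}{526} \approx -0.0019011$)
$o{\left(f \right)} = -823 - f^{3}$ ($o{\left(f \right)} = 6 - \left(f f^{2} - -829\right) = 6 - \left(f^{3} + 829\right) = 6 - \left(829 + f^{3}\right) = -823 - f^{3}$)
$\sqrt{-3859210 + o{\left(- \sqrt{\left(-165 - -74\right) + Y} \right)}} = \sqrt{-3859210 - \left(823 + \left(- \sqrt{\left(-165 - -74\right) - \frac{1}{526}}\right)^{3}\right)} = \sqrt{-3859210 - \left(823 + \left(- \sqrt{\left(-165 + 74\right) - \frac{1}{526}}\right)^{3}\right)} = \sqrt{-3859210 - \left(823 + \left(- \sqrt{-91 - \frac{1}{526}}\right)^{3}\right)} = \sqrt{-3859210 - \left(823 + \left(- \sqrt{- \frac{47867}{526}}\right)^{3}\right)} = \sqrt{-3859210 - \left(823 + \left(- \frac{i \sqrt{25178042}}{526}\right)^{3}\right)} = \sqrt{-3859210 - \left(823 + \frac{47867 i \sqrt{25178042}}{276676}\right)} = \sqrt{-3860033 - \frac{47867 i \sqrt{25178042}}{276676}}$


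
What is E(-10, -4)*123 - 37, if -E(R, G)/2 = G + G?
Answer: 1931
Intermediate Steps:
E(R, G) = -4*G (E(R, G) = -2*(G + G) = -4*G)
E(-10, -4)*123 - 37 = -4*(-4)*123 - 37 = 16*123 - 37 = 1968 - 37 = 1931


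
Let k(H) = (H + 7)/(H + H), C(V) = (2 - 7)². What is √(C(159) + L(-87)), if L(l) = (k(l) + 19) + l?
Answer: I*√321987/87 ≈ 6.5223*I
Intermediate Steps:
C(V) = 25 (C(V) = (-5)² = 25)
k(H) = (7 + H)/(2*H) (k(H) = (7 + H)/((2*H)) = (7 + H)*(1/(2*H)) = (7 + H)/(2*H))
L(l) = 19 + l + (7 + l)/(2*l) (L(l) = ((7 + l)/(2*l) + 19) + l = (19 + (7 + l)/(2*l)) + l = 19 + l + (7 + l)/(2*l))
√(C(159) + L(-87)) = √(25 + (39/2 - 87 + (7/2)/(-87))) = √(25 + (39/2 - 87 + (7/2)*(-1/87))) = √(25 + (39/2 - 87 - 7/174)) = √(25 - 5876/87) = √(-3701/87) = I*√321987/87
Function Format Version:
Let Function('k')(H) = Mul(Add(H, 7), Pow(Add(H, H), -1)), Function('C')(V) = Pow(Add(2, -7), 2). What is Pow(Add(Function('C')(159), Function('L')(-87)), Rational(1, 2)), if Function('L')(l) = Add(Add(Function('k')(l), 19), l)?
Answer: Mul(Rational(1, 87), I, Pow(321987, Rational(1, 2))) ≈ Mul(6.5223, I)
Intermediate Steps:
Function('C')(V) = 25 (Function('C')(V) = Pow(-5, 2) = 25)
Function('k')(H) = Mul(Rational(1, 2), Pow(H, -1), Add(7, H)) (Function('k')(H) = Mul(Add(7, H), Pow(Mul(2, H), -1)) = Mul(Add(7, H), Mul(Rational(1, 2), Pow(H, -1))) = Mul(Rational(1, 2), Pow(H, -1), Add(7, H)))
Function('L')(l) = Add(19, l, Mul(Rational(1, 2), Pow(l, -1), Add(7, l))) (Function('L')(l) = Add(Add(Mul(Rational(1, 2), Pow(l, -1), Add(7, l)), 19), l) = Add(Add(19, Mul(Rational(1, 2), Pow(l, -1), Add(7, l))), l) = Add(19, l, Mul(Rational(1, 2), Pow(l, -1), Add(7, l))))
Pow(Add(Function('C')(159), Function('L')(-87)), Rational(1, 2)) = Pow(Add(25, Add(Rational(39, 2), -87, Mul(Rational(7, 2), Pow(-87, -1)))), Rational(1, 2)) = Pow(Add(25, Add(Rational(39, 2), -87, Mul(Rational(7, 2), Rational(-1, 87)))), Rational(1, 2)) = Pow(Add(25, Add(Rational(39, 2), -87, Rational(-7, 174))), Rational(1, 2)) = Pow(Add(25, Rational(-5876, 87)), Rational(1, 2)) = Pow(Rational(-3701, 87), Rational(1, 2)) = Mul(Rational(1, 87), I, Pow(321987, Rational(1, 2)))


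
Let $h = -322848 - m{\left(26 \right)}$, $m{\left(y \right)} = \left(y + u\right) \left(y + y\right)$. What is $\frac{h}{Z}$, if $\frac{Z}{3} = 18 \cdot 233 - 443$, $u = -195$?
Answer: $- \frac{314060}{11253} \approx -27.909$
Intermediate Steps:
$m{\left(y \right)} = 2 y \left(-195 + y\right)$ ($m{\left(y \right)} = \left(y - 195\right) \left(y + y\right) = \left(-195 + y\right) 2 y = 2 y \left(-195 + y\right)$)
$Z = 11253$ ($Z = 3 \left(18 \cdot 233 - 443\right) = 3 \left(4194 - 443\right) = 3 \cdot 3751 = 11253$)
$h = -314060$ ($h = -322848 - 2 \cdot 26 \left(-195 + 26\right) = -322848 - 2 \cdot 26 \left(-169\right) = -322848 - -8788 = -322848 + 8788 = -314060$)
$\frac{h}{Z} = - \frac{314060}{11253}$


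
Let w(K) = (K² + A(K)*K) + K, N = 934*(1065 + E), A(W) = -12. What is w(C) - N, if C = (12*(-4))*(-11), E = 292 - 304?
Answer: -710526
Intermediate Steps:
E = -12
C = 528 (C = -48*(-11) = 528)
N = 983502 (N = 934*(1065 - 12) = 934*1053 = 983502)
w(K) = K² - 11*K (w(K) = (K² - 12*K) + K = K² - 11*K)
w(C) - N = 528*(-11 + 528) - 1*983502 = 528*517 - 983502 = 272976 - 983502 = -710526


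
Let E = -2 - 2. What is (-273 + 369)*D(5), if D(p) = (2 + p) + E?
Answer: 288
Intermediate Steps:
E = -4
D(p) = -2 + p (D(p) = (2 + p) - 4 = -2 + p)
(-273 + 369)*D(5) = (-273 + 369)*(-2 + 5) = 96*3 = 288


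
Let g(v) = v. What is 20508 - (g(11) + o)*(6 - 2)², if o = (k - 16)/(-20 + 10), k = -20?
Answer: 101372/5 ≈ 20274.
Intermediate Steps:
o = 18/5 (o = (-20 - 16)/(-20 + 10) = -36/(-10) = -36*(-⅒) = 18/5 ≈ 3.6000)
20508 - (g(11) + o)*(6 - 2)² = 20508 - (11 + 18/5)*(6 - 2)² = 20508 - 73*4²/5 = 20508 - 73*16/5 = 20508 - 1*1168/5 = 20508 - 1168/5 = 101372/5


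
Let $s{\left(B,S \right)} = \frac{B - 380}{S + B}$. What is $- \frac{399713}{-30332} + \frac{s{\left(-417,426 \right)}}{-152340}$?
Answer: $\frac{34253417524}{2599186995} \approx 13.179$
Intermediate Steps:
$s{\left(B,S \right)} = \frac{-380 + B}{B + S}$
$- \frac{399713}{-30332} + \frac{s{\left(-417,426 \right)}}{-152340} = - \frac{399713}{-30332} + \frac{\frac{1}{-417 + 426} \left(-380 - 417\right)}{-152340} = \left(-399713\right) \left(- \frac{1}{30332}\right) + \frac{1}{9} \left(-797\right) \left(- \frac{1}{152340}\right) = \frac{399713}{30332} + \frac{1}{9} \left(-797\right) \left(- \frac{1}{152340}\right) = \frac{399713}{30332} - - \frac{797}{1371060} = \frac{399713}{30332} + \frac{797}{1371060} = \frac{34253417524}{2599186995}$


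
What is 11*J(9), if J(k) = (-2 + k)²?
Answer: 539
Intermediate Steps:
11*J(9) = 11*(-2 + 9)² = 11*7² = 11*49 = 539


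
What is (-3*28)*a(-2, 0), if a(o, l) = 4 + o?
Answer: -168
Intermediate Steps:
(-3*28)*a(-2, 0) = (-3*28)*(4 - 2) = -84*2 = -168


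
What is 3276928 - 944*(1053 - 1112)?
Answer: 3332624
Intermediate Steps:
3276928 - 944*(1053 - 1112) = 3276928 - 944*(-59) = 3276928 + 55696 = 3332624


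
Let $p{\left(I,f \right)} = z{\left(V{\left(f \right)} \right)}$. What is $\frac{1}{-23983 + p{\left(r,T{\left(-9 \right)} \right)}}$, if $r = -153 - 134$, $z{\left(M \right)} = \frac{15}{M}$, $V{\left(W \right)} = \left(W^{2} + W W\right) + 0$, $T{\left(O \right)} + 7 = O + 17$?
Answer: $- \frac{2}{47951} \approx -4.1709 \cdot 10^{-5}$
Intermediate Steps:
$T{\left(O \right)} = 10 + O$ ($T{\left(O \right)} = -7 + \left(O + 17\right) = -7 + \left(17 + O\right) = 10 + O$)
$V{\left(W \right)} = 2 W^{2}$ ($V{\left(W \right)} = \left(W^{2} + W^{2}\right) + 0 = 2 W^{2} + 0 = 2 W^{2}$)
$r = -287$
$p{\left(I,f \right)} = \frac{15}{2 f^{2}}$
$\frac{1}{-23983 + p{\left(r,T{\left(-9 \right)} \right)}} = \frac{1}{-23983 + \frac{15}{2 \left(10 - 9\right)^{2}}} = \frac{1}{-23983 + \frac{15}{2 \cdot 1}} = \frac{1}{-23983 + \frac{15}{2} \cdot 1} = \frac{1}{-23983 + \frac{15}{2}} = \frac{1}{- \frac{47951}{2}} = - \frac{2}{47951}$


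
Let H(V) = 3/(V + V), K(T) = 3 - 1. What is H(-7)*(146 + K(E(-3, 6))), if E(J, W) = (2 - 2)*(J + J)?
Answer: -222/7 ≈ -31.714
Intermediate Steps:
E(J, W) = 0 (E(J, W) = 0*(2*J) = 0)
K(T) = 2
H(V) = 3/(2*V) (H(V) = 3/((2*V)) = 3*(1/(2*V)) = 3/(2*V))
H(-7)*(146 + K(E(-3, 6))) = ((3/2)/(-7))*(146 + 2) = ((3/2)*(-⅐))*148 = -3/14*148 = -222/7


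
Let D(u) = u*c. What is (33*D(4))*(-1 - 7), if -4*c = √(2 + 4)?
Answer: 264*√6 ≈ 646.67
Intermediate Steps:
c = -√6/4 (c = -√(2 + 4)/4 = -√6/4 ≈ -0.61237)
D(u) = -u*√6/4 (D(u) = u*(-√6/4) = -u*√6/4)
(33*D(4))*(-1 - 7) = (33*(-¼*4*√6))*(-1 - 7) = (33*(-√6))*(-8) = -33*√6*(-8) = 264*√6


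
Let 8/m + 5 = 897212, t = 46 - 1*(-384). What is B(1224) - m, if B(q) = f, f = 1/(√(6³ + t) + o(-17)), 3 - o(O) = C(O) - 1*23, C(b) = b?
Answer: 12856759/359780007 - √646/1203 ≈ 0.014607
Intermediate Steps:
t = 430 (t = 46 + 384 = 430)
o(O) = 26 - O (o(O) = 3 - (O - 1*23) = 3 - (O - 23) = 3 - (-23 + O) = 3 + (23 - O) = 26 - O)
f = 1/(43 + √646) (f = 1/(√(6³ + 430) + (26 - 1*(-17))) = 1/(√(216 + 430) + (26 + 17)) = 1/(√646 + 43) = 1/(43 + √646) ≈ 0.014616)
B(q) = 43/1203 - √646/1203
m = 8/897207 (m = 8/(-5 + 897212) = 8/897207 ≈ 8.9166e-6)
B(1224) - m = (43/1203 - √646/1203) - 1*8/897207 = (43/1203 - √646/1203) - 8/897207 = 12856759/359780007 - √646/1203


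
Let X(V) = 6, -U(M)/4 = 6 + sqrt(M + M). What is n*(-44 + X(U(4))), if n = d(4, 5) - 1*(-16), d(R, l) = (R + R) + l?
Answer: -1102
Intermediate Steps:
d(R, l) = l + 2*R (d(R, l) = 2*R + l = l + 2*R)
U(M) = -24 - 4*sqrt(2)*sqrt(M) (U(M) = -4*(6 + sqrt(M + M)) = -4*(6 + sqrt(2*M)) = -4*(6 + sqrt(2)*sqrt(M)) = -24 - 4*sqrt(2)*sqrt(M))
n = 29 (n = (5 + 2*4) - 1*(-16) = (5 + 8) + 16 = 13 + 16 = 29)
n*(-44 + X(U(4))) = 29*(-44 + 6) = 29*(-38) = -1102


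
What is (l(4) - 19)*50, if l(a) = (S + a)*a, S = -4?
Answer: -950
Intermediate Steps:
l(a) = a*(-4 + a) (l(a) = (-4 + a)*a = a*(-4 + a))
(l(4) - 19)*50 = (4*(-4 + 4) - 19)*50 = (4*0 - 19)*50 = (0 - 19)*50 = -19*50 = -950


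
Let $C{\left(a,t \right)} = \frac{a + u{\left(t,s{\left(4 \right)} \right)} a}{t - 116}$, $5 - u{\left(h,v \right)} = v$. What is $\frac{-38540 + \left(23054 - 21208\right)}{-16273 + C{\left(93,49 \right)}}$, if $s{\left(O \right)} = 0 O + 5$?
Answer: $\frac{1229249}{545192} \approx 2.2547$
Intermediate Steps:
$s{\left(O \right)} = 5$ ($s{\left(O \right)} = 0 + 5 = 5$)
$u{\left(h,v \right)} = 5 - v$
$C{\left(a,t \right)} = \frac{a}{-116 + t}$ ($C{\left(a,t \right)} = \frac{a + \left(5 - 5\right) a}{t - 116} = \frac{a + \left(5 - 5\right) a}{-116 + t} = \frac{a + 0 a}{-116 + t} = \frac{a + 0}{-116 + t} = \frac{a}{-116 + t}$)
$\frac{-38540 + \left(23054 - 21208\right)}{-16273 + C{\left(93,49 \right)}} = \frac{-38540 + \left(23054 - 21208\right)}{-16273 + \frac{93}{-116 + 49}} = \frac{-38540 + \left(23054 - 21208\right)}{-16273 + \frac{93}{-67}} = \frac{-38540 + 1846}{-16273 + 93 \left(- \frac{1}{67}\right)} = - \frac{36694}{-16273 - \frac{93}{67}} = - \frac{36694}{- \frac{1090384}{67}} = \left(-36694\right) \left(- \frac{67}{1090384}\right) = \frac{1229249}{545192}$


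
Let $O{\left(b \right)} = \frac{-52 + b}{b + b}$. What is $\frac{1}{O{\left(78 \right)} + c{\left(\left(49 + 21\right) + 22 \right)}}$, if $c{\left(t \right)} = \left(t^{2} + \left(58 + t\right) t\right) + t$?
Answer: $\frac{6}{134137} \approx 4.473 \cdot 10^{-5}$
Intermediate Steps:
$c{\left(t \right)} = t + t^{2} + t \left(58 + t\right)$ ($c{\left(t \right)} = \left(t^{2} + t \left(58 + t\right)\right) + t = t + t^{2} + t \left(58 + t\right)$)
$O{\left(b \right)} = \frac{-52 + b}{2 b}$
$\frac{1}{O{\left(78 \right)} + c{\left(\left(49 + 21\right) + 22 \right)}} = \frac{1}{\frac{-52 + 78}{2 \cdot 78} + \left(\left(49 + 21\right) + 22\right) \left(59 + 2 \left(\left(49 + 21\right) + 22\right)\right)} = \frac{1}{\frac{1}{2} \cdot \frac{1}{78} \cdot 26 + \left(70 + 22\right) \left(59 + 2 \left(70 + 22\right)\right)} = \frac{1}{\frac{1}{6} + 92 \left(59 + 2 \cdot 92\right)} = \frac{1}{\frac{1}{6} + 92 \left(59 + 184\right)} = \frac{1}{\frac{1}{6} + 92 \cdot 243} = \frac{1}{\frac{1}{6} + 22356} = \frac{1}{\frac{134137}{6}} = \frac{6}{134137}$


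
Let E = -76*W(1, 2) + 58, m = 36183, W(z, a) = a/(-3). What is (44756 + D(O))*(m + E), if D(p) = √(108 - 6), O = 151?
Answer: 4872809500/3 + 108875*√102/3 ≈ 1.6246e+9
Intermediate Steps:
W(z, a) = -a/3 (W(z, a) = a*(-⅓) = -a/3)
D(p) = √102
E = 326/3 (E = -(-76)*2/3 + 58 = -76*(-⅔) + 58 = 152/3 + 58 = 326/3 ≈ 108.67)
(44756 + D(O))*(m + E) = (44756 + √102)*(36183 + 326/3) = (44756 + √102)*(108875/3) = 4872809500/3 + 108875*√102/3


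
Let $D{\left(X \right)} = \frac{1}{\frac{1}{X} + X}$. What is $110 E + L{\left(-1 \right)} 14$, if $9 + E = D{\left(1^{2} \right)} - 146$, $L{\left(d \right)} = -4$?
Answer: $-17051$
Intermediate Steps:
$D{\left(X \right)} = \frac{1}{X + \frac{1}{X}}$
$E = - \frac{309}{2}$ ($E = -9 - \left(146 - \frac{1^{2}}{1 + \left(1^{2}\right)^{2}}\right) = -9 - \left(146 - \frac{1}{1 + 1^{2}}\right) = -9 - \left(146 - \frac{1}{1 + 1}\right) = -9 - \left(146 - \frac{1}{2}\right) = -9 + \left(1 \cdot \frac{1}{2} - 146\right) = -9 + \left(\frac{1}{2} - 146\right) = -9 - \frac{291}{2} = - \frac{309}{2} \approx -154.5$)
$110 E + L{\left(-1 \right)} 14 = 110 \left(- \frac{309}{2}\right) - 56 = -16995 - 56 = -17051$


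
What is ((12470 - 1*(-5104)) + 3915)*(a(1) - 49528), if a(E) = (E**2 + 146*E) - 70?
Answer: -1062652539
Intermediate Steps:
a(E) = -70 + E**2 + 146*E
((12470 - 1*(-5104)) + 3915)*(a(1) - 49528) = ((12470 - 1*(-5104)) + 3915)*((-70 + 1**2 + 146*1) - 49528) = ((12470 + 5104) + 3915)*((-70 + 1 + 146) - 49528) = (17574 + 3915)*(77 - 49528) = 21489*(-49451) = -1062652539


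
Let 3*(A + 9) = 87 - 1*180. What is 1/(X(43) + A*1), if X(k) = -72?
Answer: -1/112 ≈ -0.0089286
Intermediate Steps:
A = -40 (A = -9 + (87 - 1*180)/3 = -9 + (87 - 180)/3 = -9 + (⅓)*(-93) = -9 - 31 = -40)
1/(X(43) + A*1) = 1/(-72 - 40*1) = 1/(-72 - 40) = 1/(-112) = -1/112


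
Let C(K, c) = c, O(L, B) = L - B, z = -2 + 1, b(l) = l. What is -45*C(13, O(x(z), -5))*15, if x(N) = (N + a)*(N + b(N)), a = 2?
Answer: -2025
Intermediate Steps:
z = -1
x(N) = 2*N*(2 + N) (x(N) = (N + 2)*(N + N) = (2 + N)*(2*N) = 2*N*(2 + N))
-45*C(13, O(x(z), -5))*15 = -45*(2*(-1)*(2 - 1) - 1*(-5))*15 = -45*(2*(-1)*1 + 5)*15 = -45*(-2 + 5)*15 = -45*3*15 = -135*15 = -2025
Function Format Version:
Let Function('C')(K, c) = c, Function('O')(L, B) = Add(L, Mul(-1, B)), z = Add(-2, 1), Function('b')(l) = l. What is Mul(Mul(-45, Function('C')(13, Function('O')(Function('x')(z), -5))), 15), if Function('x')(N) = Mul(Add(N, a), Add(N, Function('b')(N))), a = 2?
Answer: -2025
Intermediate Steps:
z = -1
Function('x')(N) = Mul(2, N, Add(2, N)) (Function('x')(N) = Mul(Add(N, 2), Add(N, N)) = Mul(Add(2, N), Mul(2, N)) = Mul(2, N, Add(2, N)))
Mul(Mul(-45, Function('C')(13, Function('O')(Function('x')(z), -5))), 15) = Mul(Mul(-45, Add(Mul(2, -1, Add(2, -1)), Mul(-1, -5))), 15) = Mul(Mul(-45, Add(Mul(2, -1, 1), 5)), 15) = Mul(Mul(-45, Add(-2, 5)), 15) = Mul(Mul(-45, 3), 15) = Mul(-135, 15) = -2025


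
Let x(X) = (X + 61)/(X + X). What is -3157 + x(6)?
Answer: -37817/12 ≈ -3151.4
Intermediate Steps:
x(X) = (61 + X)/(2*X) (x(X) = (61 + X)/((2*X)) = (61 + X)*(1/(2*X)) = (61 + X)/(2*X))
-3157 + x(6) = -3157 + (½)*(61 + 6)/6 = -3157 + (½)*(⅙)*67 = -3157 + 67/12 = -37817/12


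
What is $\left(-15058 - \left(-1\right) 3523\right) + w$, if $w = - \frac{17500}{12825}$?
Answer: $- \frac{5918155}{513} \approx -11536.0$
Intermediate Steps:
$w = - \frac{700}{513}$ ($w = \left(-17500\right) \frac{1}{12825} = - \frac{700}{513} \approx -1.3645$)
$\left(-15058 - \left(-1\right) 3523\right) + w = \left(-15058 - \left(-1\right) 3523\right) - \frac{700}{513} = \left(-15058 - -3523\right) - \frac{700}{513} = \left(-15058 + 3523\right) - \frac{700}{513} = -11535 - \frac{700}{513} = - \frac{5918155}{513}$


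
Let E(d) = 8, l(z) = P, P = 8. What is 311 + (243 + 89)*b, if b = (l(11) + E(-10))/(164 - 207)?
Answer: 8061/43 ≈ 187.47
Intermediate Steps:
l(z) = 8
b = -16/43 (b = (8 + 8)/(164 - 207) = 16/(-43) = 16*(-1/43) = -16/43 ≈ -0.37209)
311 + (243 + 89)*b = 311 + (243 + 89)*(-16/43) = 311 + 332*(-16/43) = 311 - 5312/43 = 8061/43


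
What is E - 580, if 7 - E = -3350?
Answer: 2777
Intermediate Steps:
E = 3357 (E = 7 - 1*(-3350) = 7 + 3350 = 3357)
E - 580 = 3357 - 580 = 2777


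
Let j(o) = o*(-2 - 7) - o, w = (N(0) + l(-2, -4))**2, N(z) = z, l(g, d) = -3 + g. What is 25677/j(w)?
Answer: -25677/250 ≈ -102.71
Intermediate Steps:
w = 25 (w = (0 + (-3 - 2))**2 = (0 - 5)**2 = (-5)**2 = 25)
j(o) = -10*o (j(o) = o*(-9) - o = -9*o - o = -10*o)
25677/j(w) = 25677/((-10*25)) = 25677/(-250) = 25677*(-1/250) = -25677/250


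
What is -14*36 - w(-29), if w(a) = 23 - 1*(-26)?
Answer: -553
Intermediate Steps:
w(a) = 49 (w(a) = 23 + 26 = 49)
-14*36 - w(-29) = -14*36 - 1*49 = -504 - 49 = -553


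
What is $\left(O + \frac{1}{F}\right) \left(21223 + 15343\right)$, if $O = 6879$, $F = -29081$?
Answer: $\frac{7314962408068}{29081} \approx 2.5154 \cdot 10^{8}$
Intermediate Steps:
$\left(O + \frac{1}{F}\right) \left(21223 + 15343\right) = \left(6879 + \frac{1}{-29081}\right) \left(21223 + 15343\right) = \left(6879 - \frac{1}{29081}\right) 36566 = \frac{200048198}{29081} \cdot 36566 = \frac{7314962408068}{29081}$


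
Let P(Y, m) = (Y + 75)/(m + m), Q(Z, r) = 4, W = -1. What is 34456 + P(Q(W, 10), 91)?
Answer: 6271071/182 ≈ 34456.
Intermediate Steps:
P(Y, m) = (75 + Y)/(2*m) (P(Y, m) = (75 + Y)/((2*m)) = (75 + Y)*(1/(2*m)) = (75 + Y)/(2*m))
34456 + P(Q(W, 10), 91) = 34456 + (1/2)*(75 + 4)/91 = 34456 + (1/2)*(1/91)*79 = 34456 + 79/182 = 6271071/182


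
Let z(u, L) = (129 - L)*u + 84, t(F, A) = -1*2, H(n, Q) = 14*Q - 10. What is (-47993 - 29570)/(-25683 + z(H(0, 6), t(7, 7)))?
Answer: 77563/15905 ≈ 4.8766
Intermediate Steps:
H(n, Q) = -10 + 14*Q
t(F, A) = -2
z(u, L) = 84 + u*(129 - L) (z(u, L) = u*(129 - L) + 84 = 84 + u*(129 - L))
(-47993 - 29570)/(-25683 + z(H(0, 6), t(7, 7))) = (-47993 - 29570)/(-25683 + (84 + 129*(-10 + 14*6) - 1*(-2)*(-10 + 14*6))) = -77563/(-25683 + (84 + 129*(-10 + 84) - 1*(-2)*(-10 + 84))) = -77563/(-25683 + (84 + 129*74 - 1*(-2)*74)) = -77563/(-25683 + (84 + 9546 + 148)) = -77563/(-25683 + 9778) = -77563/(-15905) = -77563*(-1/15905) = 77563/15905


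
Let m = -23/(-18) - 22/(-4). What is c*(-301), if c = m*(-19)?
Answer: 348859/9 ≈ 38762.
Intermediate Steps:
m = 61/9 (m = -23*(-1/18) - 22*(-¼) = 23/18 + 11/2 = 61/9 ≈ 6.7778)
c = -1159/9 (c = (61/9)*(-19) = -1159/9 ≈ -128.78)
c*(-301) = -1159/9*(-301) = 348859/9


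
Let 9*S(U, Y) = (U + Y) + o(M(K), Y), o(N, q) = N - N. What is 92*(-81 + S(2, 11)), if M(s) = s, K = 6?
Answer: -65872/9 ≈ -7319.1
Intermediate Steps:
o(N, q) = 0
S(U, Y) = U/9 + Y/9 (S(U, Y) = ((U + Y) + 0)/9 = (U + Y)/9 = U/9 + Y/9)
92*(-81 + S(2, 11)) = 92*(-81 + ((1/9)*2 + (1/9)*11)) = 92*(-81 + (2/9 + 11/9)) = 92*(-81 + 13/9) = 92*(-716/9) = -65872/9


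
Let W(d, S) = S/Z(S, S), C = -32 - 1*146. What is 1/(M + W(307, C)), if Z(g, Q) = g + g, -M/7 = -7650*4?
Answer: 2/428401 ≈ 4.6685e-6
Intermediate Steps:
C = -178 (C = -32 - 146 = -178)
M = 214200 (M = -(-53550)*4 = -7*(-30600) = 214200)
Z(g, Q) = 2*g
W(d, S) = ½ (W(d, S) = S/((2*S)) = S*(1/(2*S)) = ½)
1/(M + W(307, C)) = 1/(214200 + ½) = 1/(428401/2) = 2/428401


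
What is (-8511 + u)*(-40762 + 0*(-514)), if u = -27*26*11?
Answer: 661689546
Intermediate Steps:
u = -7722 (u = -702*11 = -7722)
(-8511 + u)*(-40762 + 0*(-514)) = (-8511 - 7722)*(-40762 + 0*(-514)) = -16233*(-40762 + 0) = -16233*(-40762) = 661689546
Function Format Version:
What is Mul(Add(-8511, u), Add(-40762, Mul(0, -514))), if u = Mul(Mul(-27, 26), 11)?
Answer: 661689546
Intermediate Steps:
u = -7722 (u = Mul(-702, 11) = -7722)
Mul(Add(-8511, u), Add(-40762, Mul(0, -514))) = Mul(Add(-8511, -7722), Add(-40762, Mul(0, -514))) = Mul(-16233, Add(-40762, 0)) = Mul(-16233, -40762) = 661689546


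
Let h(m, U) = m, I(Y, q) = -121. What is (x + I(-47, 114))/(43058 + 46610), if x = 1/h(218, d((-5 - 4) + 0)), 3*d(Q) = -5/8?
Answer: -26377/19547624 ≈ -0.0013494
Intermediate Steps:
d(Q) = -5/24 (d(Q) = (-5/8)/3 = (-5*⅛)/3 = (⅓)*(-5/8) = -5/24)
x = 1/218 ≈ 0.0045872
(x + I(-47, 114))/(43058 + 46610) = (1/218 - 121)/(43058 + 46610) = -26377/218/89668 = -26377/218*1/89668 = -26377/19547624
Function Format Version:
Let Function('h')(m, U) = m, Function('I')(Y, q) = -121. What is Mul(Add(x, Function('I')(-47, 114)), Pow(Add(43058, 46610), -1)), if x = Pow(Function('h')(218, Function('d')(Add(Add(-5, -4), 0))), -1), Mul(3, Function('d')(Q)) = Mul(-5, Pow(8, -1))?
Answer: Rational(-26377, 19547624) ≈ -0.0013494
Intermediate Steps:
Function('d')(Q) = Rational(-5, 24) (Function('d')(Q) = Mul(Rational(1, 3), Mul(-5, Pow(8, -1))) = Mul(Rational(1, 3), Mul(-5, Rational(1, 8))) = Mul(Rational(1, 3), Rational(-5, 8)) = Rational(-5, 24))
x = Rational(1, 218) (x = Pow(218, -1) = Rational(1, 218) ≈ 0.0045872)
Mul(Add(x, Function('I')(-47, 114)), Pow(Add(43058, 46610), -1)) = Mul(Add(Rational(1, 218), -121), Pow(Add(43058, 46610), -1)) = Mul(Rational(-26377, 218), Pow(89668, -1)) = Mul(Rational(-26377, 218), Rational(1, 89668)) = Rational(-26377, 19547624)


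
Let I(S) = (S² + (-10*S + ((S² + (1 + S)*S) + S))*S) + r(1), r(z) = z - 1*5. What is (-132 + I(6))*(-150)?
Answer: -6600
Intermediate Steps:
r(z) = -5 + z (r(z) = z - 5 = -5 + z)
I(S) = -4 + S² + S*(S² - 9*S + S*(1 + S)) (I(S) = (S² + (-10*S + ((S² + (1 + S)*S) + S))*S) + (-5 + 1) = (S² + (-10*S + ((S² + S*(1 + S)) + S))*S) - 4 = (S² + (-10*S + (S + S² + S*(1 + S)))*S) - 4 = (S² + (S² - 9*S + S*(1 + S))*S) - 4 = (S² + S*(S² - 9*S + S*(1 + S))) - 4 = -4 + S² + S*(S² - 9*S + S*(1 + S)))
(-132 + I(6))*(-150) = (-132 + (-4 - 7*6² + 2*6³))*(-150) = (-132 + (-4 - 7*36 + 2*216))*(-150) = (-132 + (-4 - 252 + 432))*(-150) = (-132 + 176)*(-150) = 44*(-150) = -6600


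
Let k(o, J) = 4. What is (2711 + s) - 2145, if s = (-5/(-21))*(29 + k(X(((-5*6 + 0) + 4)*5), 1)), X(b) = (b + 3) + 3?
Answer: 4017/7 ≈ 573.86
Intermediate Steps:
X(b) = 6 + b (X(b) = (3 + b) + 3 = 6 + b)
s = 55/7 (s = (-5/(-21))*(29 + 4) = -5*(-1/21)*33 = (5/21)*33 = 55/7 ≈ 7.8571)
(2711 + s) - 2145 = (2711 + 55/7) - 2145 = 19032/7 - 2145 = 4017/7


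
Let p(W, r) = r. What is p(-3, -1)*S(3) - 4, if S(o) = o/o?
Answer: -5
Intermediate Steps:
S(o) = 1
p(-3, -1)*S(3) - 4 = -1*1 - 4 = -1 - 4 = -5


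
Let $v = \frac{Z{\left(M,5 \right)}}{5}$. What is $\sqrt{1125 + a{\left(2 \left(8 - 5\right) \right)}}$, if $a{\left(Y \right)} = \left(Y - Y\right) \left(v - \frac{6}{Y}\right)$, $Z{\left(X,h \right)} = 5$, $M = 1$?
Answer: $15 \sqrt{5} \approx 33.541$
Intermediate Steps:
$v = 1$ ($v = \frac{5}{5} = 5 \cdot \frac{1}{5} = 1$)
$a{\left(Y \right)} = 0$ ($a{\left(Y \right)} = \left(Y - Y\right) \left(1 - \frac{6}{Y}\right) = 0 \left(1 - \frac{6}{Y}\right) = 0$)
$\sqrt{1125 + a{\left(2 \left(8 - 5\right) \right)}} = \sqrt{1125 + 0} = \sqrt{1125} = 15 \sqrt{5}$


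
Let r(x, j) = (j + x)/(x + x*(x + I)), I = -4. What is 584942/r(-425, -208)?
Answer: -106400949800/633 ≈ -1.6809e+8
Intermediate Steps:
r(x, j) = (j + x)/(x + x*(-4 + x)) (r(x, j) = (j + x)/(x + x*(x - 4)) = (j + x)/(x + x*(-4 + x)))
584942/r(-425, -208) = 584942/(((-208 - 425)/((-425)*(-3 - 425)))) = 584942/((-1/425*(-633)/(-428))) = 584942/((-1/425*(-1/428)*(-633))) = 584942/(-633/181900) = 584942*(-181900/633) = -106400949800/633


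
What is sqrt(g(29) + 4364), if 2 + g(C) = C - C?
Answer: sqrt(4362) ≈ 66.045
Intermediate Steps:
g(C) = -2 (g(C) = -2 + (C - C) = -2 + 0 = -2)
sqrt(g(29) + 4364) = sqrt(-2 + 4364) = sqrt(4362)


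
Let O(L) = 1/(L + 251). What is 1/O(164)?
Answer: 415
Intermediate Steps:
O(L) = 1/(251 + L)
1/O(164) = 1/(1/(251 + 164)) = 1/(1/415) = 415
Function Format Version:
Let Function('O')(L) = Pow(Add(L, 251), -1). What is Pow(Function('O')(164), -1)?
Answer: 415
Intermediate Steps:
Function('O')(L) = Pow(Add(251, L), -1)
Pow(Function('O')(164), -1) = Pow(Pow(Add(251, 164), -1), -1) = Pow(Pow(415, -1), -1) = Pow(Rational(1, 415), -1) = 415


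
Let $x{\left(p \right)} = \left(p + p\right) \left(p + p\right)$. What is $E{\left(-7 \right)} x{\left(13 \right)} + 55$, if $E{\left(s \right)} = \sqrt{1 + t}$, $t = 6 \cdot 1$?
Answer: $55 + 676 \sqrt{7} \approx 1843.5$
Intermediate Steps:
$t = 6$
$x{\left(p \right)} = 4 p^{2}$ ($x{\left(p \right)} = 2 p 2 p = 4 p^{2}$)
$E{\left(s \right)} = \sqrt{7}$ ($E{\left(s \right)} = \sqrt{1 + 6} = \sqrt{7}$)
$E{\left(-7 \right)} x{\left(13 \right)} + 55 = \sqrt{7} \cdot 4 \cdot 13^{2} + 55 = \sqrt{7} \cdot 4 \cdot 169 + 55 = \sqrt{7} \cdot 676 + 55 = 676 \sqrt{7} + 55 = 55 + 676 \sqrt{7}$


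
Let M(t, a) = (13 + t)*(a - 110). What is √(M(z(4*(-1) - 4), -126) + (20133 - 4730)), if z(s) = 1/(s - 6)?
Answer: 3*√67249/7 ≈ 111.14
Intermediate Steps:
z(s) = 1/(-6 + s)
M(t, a) = (-110 + a)*(13 + t) (M(t, a) = (13 + t)*(-110 + a) = (-110 + a)*(13 + t))
√(M(z(4*(-1) - 4), -126) + (20133 - 4730)) = √((-1430 - 110/(-6 + (4*(-1) - 4)) + 13*(-126) - 126/(-6 + (4*(-1) - 4))) + (20133 - 4730)) = √((-1430 - 110/(-6 + (-4 - 4)) - 1638 - 126/(-6 + (-4 - 4))) + 15403) = √((-1430 - 110/(-6 - 8) - 1638 - 126/(-6 - 8)) + 15403) = √((-1430 - 110/(-14) - 1638 - 126/(-14)) + 15403) = √((-1430 - 110*(-1/14) - 1638 - 126*(-1/14)) + 15403) = √((-1430 + 55/7 - 1638 + 9) + 15403) = √(-21358/7 + 15403) = √(86463/7) = 3*√67249/7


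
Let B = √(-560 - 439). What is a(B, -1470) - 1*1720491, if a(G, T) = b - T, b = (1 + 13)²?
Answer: -1718825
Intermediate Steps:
B = 3*I*√111 (B = √(-999) = 3*I*√111 ≈ 31.607*I)
b = 196 (b = 14² = 196)
a(G, T) = 196 - T
a(B, -1470) - 1*1720491 = (196 - 1*(-1470)) - 1*1720491 = (196 + 1470) - 1720491 = 1666 - 1720491 = -1718825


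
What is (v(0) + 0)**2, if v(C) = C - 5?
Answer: 25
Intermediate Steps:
v(C) = -5 + C
(v(0) + 0)**2 = ((-5 + 0) + 0)**2 = (-5 + 0)**2 = (-5)**2 = 25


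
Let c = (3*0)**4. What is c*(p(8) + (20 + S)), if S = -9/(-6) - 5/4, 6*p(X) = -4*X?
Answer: 0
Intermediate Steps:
p(X) = -2*X/3 (p(X) = (-4*X)/6 = -2*X/3)
S = 1/4 (S = -9*(-1/6) - 5*1/4 = 3/2 - 5/4 = 1/4 ≈ 0.25000)
c = 0 (c = 0**4 = 0)
c*(p(8) + (20 + S)) = 0*(-2/3*8 + (20 + 1/4)) = 0*(-16/3 + 81/4) = 0*(179/12) = 0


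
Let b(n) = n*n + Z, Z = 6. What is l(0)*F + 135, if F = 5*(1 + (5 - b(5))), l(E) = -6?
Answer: 885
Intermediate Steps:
b(n) = 6 + n² (b(n) = n*n + 6 = n² + 6 = 6 + n²)
F = -125 (F = 5*(1 + (5 - (6 + 5²))) = 5*(1 + (5 - (6 + 25))) = 5*(1 + (5 - 1*31)) = 5*(1 + (5 - 31)) = 5*(1 - 26) = 5*(-25) = -125)
l(0)*F + 135 = -6*(-125) + 135 = 750 + 135 = 885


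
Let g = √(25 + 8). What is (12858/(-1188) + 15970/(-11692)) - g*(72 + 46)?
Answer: -3527252/289377 - 118*√33 ≈ -690.05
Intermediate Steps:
g = √33 ≈ 5.7446
(12858/(-1188) + 15970/(-11692)) - g*(72 + 46) = (12858/(-1188) + 15970/(-11692)) - √33*(72 + 46) = (12858*(-1/1188) + 15970*(-1/11692)) - √33*118 = (-2143/198 - 7985/5846) - 118*√33 = -3527252/289377 - 118*√33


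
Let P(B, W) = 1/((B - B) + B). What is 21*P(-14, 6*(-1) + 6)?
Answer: -3/2 ≈ -1.5000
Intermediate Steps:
P(B, W) = 1/B (P(B, W) = 1/(0 + B) = 1/B)
21*P(-14, 6*(-1) + 6) = 21/(-14) = 21*(-1/14) = -3/2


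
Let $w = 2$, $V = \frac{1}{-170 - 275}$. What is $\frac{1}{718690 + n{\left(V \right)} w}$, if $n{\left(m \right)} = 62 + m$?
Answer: $\frac{445}{319872228} \approx 1.3912 \cdot 10^{-6}$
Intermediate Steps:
$V = - \frac{1}{445}$ ($V = \frac{1}{-445} = - \frac{1}{445} \approx -0.0022472$)
$\frac{1}{718690 + n{\left(V \right)} w} = \frac{1}{718690 + \left(62 - \frac{1}{445}\right) 2} = \frac{1}{718690 + \frac{27589}{445} \cdot 2} = \frac{1}{718690 + \frac{55178}{445}} = \frac{1}{\frac{319872228}{445}} = \frac{445}{319872228}$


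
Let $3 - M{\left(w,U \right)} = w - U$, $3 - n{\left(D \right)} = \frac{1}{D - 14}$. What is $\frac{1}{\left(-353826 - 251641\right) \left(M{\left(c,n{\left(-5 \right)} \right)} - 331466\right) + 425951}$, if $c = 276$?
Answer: $\frac{19}{3816256301130} \approx 4.9787 \cdot 10^{-12}$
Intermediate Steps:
$n{\left(D \right)} = 3 - \frac{1}{-14 + D}$ ($n{\left(D \right)} = 3 - \frac{1}{D - 14} = 3 - \frac{1}{-14 + D}$)
$M{\left(w,U \right)} = 3 + U - w$ ($M{\left(w,U \right)} = 3 - \left(w - U\right) = 3 + \left(U - w\right) = 3 + U - w$)
$\frac{1}{\left(-353826 - 251641\right) \left(M{\left(c,n{\left(-5 \right)} \right)} - 331466\right) + 425951} = \frac{1}{\left(-353826 - 251641\right) \left(\left(3 + \frac{-43 + 3 \left(-5\right)}{-14 - 5} - 276\right) - 331466\right) + 425951} = \frac{1}{- 605467 \left(\left(3 + \frac{-43 - 15}{-19} - 276\right) - 331466\right) + 425951} = \frac{1}{- 605467 \left(\left(3 - - \frac{58}{19} - 276\right) - 331466\right) + 425951} = \frac{1}{- 605467 \left(\left(3 + \frac{58}{19} - 276\right) - 331466\right) + 425951} = \frac{1}{- 605467 \left(- \frac{5129}{19} - 331466\right) + 425951} = \frac{1}{\left(-605467\right) \left(- \frac{6302983}{19}\right) + 425951} = \frac{1}{\frac{3816248208061}{19} + 425951} = \frac{1}{\frac{3816256301130}{19}} = \frac{19}{3816256301130}$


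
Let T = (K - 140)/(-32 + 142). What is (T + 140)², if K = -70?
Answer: 2307361/121 ≈ 19069.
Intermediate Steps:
T = -21/11 (T = (-70 - 140)/(-32 + 142) = -210/110 = -210*1/110 = -21/11 ≈ -1.9091)
(T + 140)² = (-21/11 + 140)² = (1519/11)² = 2307361/121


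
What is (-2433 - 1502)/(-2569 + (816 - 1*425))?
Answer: 3935/2178 ≈ 1.8067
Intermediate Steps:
(-2433 - 1502)/(-2569 + (816 - 1*425)) = -3935/(-2569 + (816 - 425)) = -3935/(-2569 + 391) = -3935/(-2178) = -3935*(-1/2178) = 3935/2178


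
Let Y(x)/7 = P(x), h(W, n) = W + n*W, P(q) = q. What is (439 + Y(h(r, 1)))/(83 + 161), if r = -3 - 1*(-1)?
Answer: 411/244 ≈ 1.6844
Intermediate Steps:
r = -2 (r = -3 + 1 = -2)
h(W, n) = W + W*n
Y(x) = 7*x
(439 + Y(h(r, 1)))/(83 + 161) = (439 + 7*(-2*(1 + 1)))/(83 + 161) = (439 + 7*(-2*2))/244 = (439 + 7*(-4))*(1/244) = (439 - 28)*(1/244) = 411*(1/244) = 411/244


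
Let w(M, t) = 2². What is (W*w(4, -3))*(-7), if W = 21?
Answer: -588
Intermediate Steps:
w(M, t) = 4
(W*w(4, -3))*(-7) = (21*4)*(-7) = 84*(-7) = -588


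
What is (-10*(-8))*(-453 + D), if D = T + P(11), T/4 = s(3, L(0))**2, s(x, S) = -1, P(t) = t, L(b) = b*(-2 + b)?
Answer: -35040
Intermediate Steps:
T = 4 (T = 4*(-1)**2 = 4*1 = 4)
D = 15 (D = 4 + 11 = 15)
(-10*(-8))*(-453 + D) = (-10*(-8))*(-453 + 15) = 80*(-438) = -35040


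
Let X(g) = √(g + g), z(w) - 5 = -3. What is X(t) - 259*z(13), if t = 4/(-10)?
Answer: -518 + 2*I*√5/5 ≈ -518.0 + 0.89443*I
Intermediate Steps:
z(w) = 2 (z(w) = 5 - 3 = 2)
t = -⅖ (t = 4*(-⅒) = -⅖ ≈ -0.40000)
X(g) = √2*√g (X(g) = √(2*g) = √2*√g)
X(t) - 259*z(13) = √2*√(-⅖) - 259*2 = √2*(I*√10/5) - 518 = 2*I*√5/5 - 518 = -518 + 2*I*√5/5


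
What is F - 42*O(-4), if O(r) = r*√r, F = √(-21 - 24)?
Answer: 3*I*(112 + √5) ≈ 342.71*I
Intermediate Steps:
F = 3*I*√5 (F = √(-45) = 3*I*√5 ≈ 6.7082*I)
O(r) = r^(3/2)
F - 42*O(-4) = 3*I*√5 - (-336)*I = 3*I*√5 + 336*I = 336*I + 3*I*√5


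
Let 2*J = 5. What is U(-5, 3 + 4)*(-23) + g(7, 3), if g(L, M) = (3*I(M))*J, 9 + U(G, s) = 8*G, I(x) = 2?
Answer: 1142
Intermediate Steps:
J = 5/2 (J = (1/2)*5 = 5/2 ≈ 2.5000)
U(G, s) = -9 + 8*G
g(L, M) = 15 (g(L, M) = (3*2)*(5/2) = 6*(5/2) = 15)
U(-5, 3 + 4)*(-23) + g(7, 3) = (-9 + 8*(-5))*(-23) + 15 = (-9 - 40)*(-23) + 15 = -49*(-23) + 15 = 1127 + 15 = 1142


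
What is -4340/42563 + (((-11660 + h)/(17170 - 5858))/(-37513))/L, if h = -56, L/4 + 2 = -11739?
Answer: -6906101325257/67729121892208 ≈ -0.10197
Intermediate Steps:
L = -46964 (L = -8 + 4*(-11739) = -8 - 46956 = -46964)
-4340/42563 + (((-11660 + h)/(17170 - 5858))/(-37513))/L = -4340/42563 + (((-11660 - 56)/(17170 - 5858))/(-37513))/(-46964) = -4340*1/42563 + (-11716/11312*(-1/37513))*(-1/46964) = -140/1373 + (-11716*1/11312*(-1/37513))*(-1/46964) = -140/1373 - 29/28*(-1/37513)*(-1/46964) = -140/1373 + (29/1050364)*(-1/46964) = -140/1373 - 29/49329294896 = -6906101325257/67729121892208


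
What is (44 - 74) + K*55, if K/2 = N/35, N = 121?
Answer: 2452/7 ≈ 350.29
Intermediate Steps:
K = 242/35 (K = 2*(121/35) = 242/35 ≈ 6.9143)
(44 - 74) + K*55 = (44 - 74) + (242/35)*55 = -30 + 2662/7 = 2452/7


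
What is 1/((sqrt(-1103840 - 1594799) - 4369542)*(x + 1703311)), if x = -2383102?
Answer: 1456514/4326393858672154591 + I*sqrt(2698639)/12979181576016463773 ≈ 3.3666e-13 + 1.2657e-16*I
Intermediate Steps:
1/((sqrt(-1103840 - 1594799) - 4369542)*(x + 1703311)) = 1/((sqrt(-1103840 - 1594799) - 4369542)*(-2383102 + 1703311)) = 1/((sqrt(-2698639) - 4369542)*(-679791)) = 1/((I*sqrt(2698639) - 4369542)*(-679791)) = 1/((-4369542 + I*sqrt(2698639))*(-679791)) = 1/(2970375325722 - 679791*I*sqrt(2698639))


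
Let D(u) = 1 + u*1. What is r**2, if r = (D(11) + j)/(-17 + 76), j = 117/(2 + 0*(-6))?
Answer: 19881/13924 ≈ 1.4278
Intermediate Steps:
D(u) = 1 + u
j = 117/2 (j = 117/(2 + 0) = 117/2 ≈ 58.500)
r = 141/118 (r = ((1 + 11) + 117/2)/(-17 + 76) = (12 + 117/2)/59 = (141/2)*(1/59) = 141/118 ≈ 1.1949)
r**2 = (141/118)**2 = 19881/13924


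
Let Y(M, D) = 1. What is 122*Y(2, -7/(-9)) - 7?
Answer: 115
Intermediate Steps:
122*Y(2, -7/(-9)) - 7 = 122*1 - 7 = 122 - 7 = 115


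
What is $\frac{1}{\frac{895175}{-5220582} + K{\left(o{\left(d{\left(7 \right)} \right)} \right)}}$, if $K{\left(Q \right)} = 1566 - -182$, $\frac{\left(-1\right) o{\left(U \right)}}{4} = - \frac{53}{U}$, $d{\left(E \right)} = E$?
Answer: $\frac{5220582}{9124682161} \approx 0.00057214$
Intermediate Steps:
$o{\left(U \right)} = \frac{212}{U}$ ($o{\left(U \right)} = - 4 \left(- \frac{53}{U}\right) = \frac{212}{U}$)
$K{\left(Q \right)} = 1748$ ($K{\left(Q \right)} = 1566 + 182 = 1748$)
$\frac{1}{\frac{895175}{-5220582} + K{\left(o{\left(d{\left(7 \right)} \right)} \right)}} = \frac{1}{\frac{895175}{-5220582} + 1748} = \frac{1}{895175 \left(- \frac{1}{5220582}\right) + 1748} = \frac{1}{- \frac{895175}{5220582} + 1748} = \frac{1}{\frac{9124682161}{5220582}} = \frac{5220582}{9124682161}$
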